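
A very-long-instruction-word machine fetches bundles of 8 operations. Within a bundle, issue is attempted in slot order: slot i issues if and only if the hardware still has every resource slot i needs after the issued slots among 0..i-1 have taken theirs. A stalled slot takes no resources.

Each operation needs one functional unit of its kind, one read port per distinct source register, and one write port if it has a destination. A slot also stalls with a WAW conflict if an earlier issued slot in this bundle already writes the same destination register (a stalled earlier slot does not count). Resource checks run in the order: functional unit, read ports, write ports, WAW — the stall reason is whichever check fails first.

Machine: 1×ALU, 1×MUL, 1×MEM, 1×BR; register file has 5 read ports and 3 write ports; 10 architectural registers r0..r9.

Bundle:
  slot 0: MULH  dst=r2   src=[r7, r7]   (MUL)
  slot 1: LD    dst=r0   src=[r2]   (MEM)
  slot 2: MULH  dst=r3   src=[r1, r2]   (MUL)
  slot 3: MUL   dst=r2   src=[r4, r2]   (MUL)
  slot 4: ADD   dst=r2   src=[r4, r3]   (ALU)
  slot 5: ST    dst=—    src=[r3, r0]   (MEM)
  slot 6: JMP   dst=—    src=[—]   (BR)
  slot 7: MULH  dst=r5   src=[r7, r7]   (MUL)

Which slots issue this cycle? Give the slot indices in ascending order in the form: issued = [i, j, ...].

(0) want 1×MUL +1rd +1wr — yes → AL1|MU0|ME1|BR1|rd4|wr2
(1) want 1×MEM +1rd +1wr — yes → AL1|MU0|ME0|BR1|rd3|wr1
(2) want 1×MUL +2rd +1wr — FU → AL1|MU0|ME0|BR1|rd3|wr1
(3) want 1×MUL +2rd +1wr — FU → AL1|MU0|ME0|BR1|rd3|wr1
(4) want 1×ALU +2rd +1wr — WAW → AL1|MU0|ME0|BR1|rd3|wr1
(5) want 1×MEM +2rd +0wr — FU → AL1|MU0|ME0|BR1|rd3|wr1
(6) want 1×BR +0rd +0wr — yes → AL1|MU0|ME0|BR0|rd3|wr1
(7) want 1×MUL +1rd +1wr — FU → AL1|MU0|ME0|BR0|rd3|wr1

issued = [0, 1, 6]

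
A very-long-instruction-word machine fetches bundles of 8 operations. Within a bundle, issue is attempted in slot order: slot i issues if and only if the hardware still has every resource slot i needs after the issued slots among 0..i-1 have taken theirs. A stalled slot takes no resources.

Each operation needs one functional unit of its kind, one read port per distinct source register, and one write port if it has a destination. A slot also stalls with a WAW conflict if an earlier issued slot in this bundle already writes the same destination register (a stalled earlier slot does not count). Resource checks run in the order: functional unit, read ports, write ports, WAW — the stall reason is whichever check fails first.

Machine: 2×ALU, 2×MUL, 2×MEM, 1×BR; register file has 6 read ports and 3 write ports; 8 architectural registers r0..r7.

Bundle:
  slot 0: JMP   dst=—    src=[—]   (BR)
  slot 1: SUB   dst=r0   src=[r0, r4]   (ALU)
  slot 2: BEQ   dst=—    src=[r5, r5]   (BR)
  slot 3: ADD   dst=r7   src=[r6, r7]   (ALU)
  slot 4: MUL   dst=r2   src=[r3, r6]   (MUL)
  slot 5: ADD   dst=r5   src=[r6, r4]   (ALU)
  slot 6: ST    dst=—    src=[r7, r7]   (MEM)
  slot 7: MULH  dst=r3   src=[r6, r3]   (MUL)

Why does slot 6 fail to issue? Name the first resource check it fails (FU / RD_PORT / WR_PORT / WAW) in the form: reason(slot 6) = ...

reason(slot 6) = RD_PORT

(0) want 1×BR +0rd +0wr — yes → AL2|MU2|ME2|BR0|rd6|wr3
(1) want 1×ALU +2rd +1wr — yes → AL1|MU2|ME2|BR0|rd4|wr2
(2) want 1×BR +1rd +0wr — FU → AL1|MU2|ME2|BR0|rd4|wr2
(3) want 1×ALU +2rd +1wr — yes → AL0|MU2|ME2|BR0|rd2|wr1
(4) want 1×MUL +2rd +1wr — yes → AL0|MU1|ME2|BR0|rd0|wr0
(5) want 1×ALU +2rd +1wr — FU → AL0|MU1|ME2|BR0|rd0|wr0
(6) want 1×MEM +1rd +0wr — RD_PORT → AL0|MU1|ME2|BR0|rd0|wr0
(7) want 1×MUL +2rd +1wr — RD_PORT → AL0|MU1|ME2|BR0|rd0|wr0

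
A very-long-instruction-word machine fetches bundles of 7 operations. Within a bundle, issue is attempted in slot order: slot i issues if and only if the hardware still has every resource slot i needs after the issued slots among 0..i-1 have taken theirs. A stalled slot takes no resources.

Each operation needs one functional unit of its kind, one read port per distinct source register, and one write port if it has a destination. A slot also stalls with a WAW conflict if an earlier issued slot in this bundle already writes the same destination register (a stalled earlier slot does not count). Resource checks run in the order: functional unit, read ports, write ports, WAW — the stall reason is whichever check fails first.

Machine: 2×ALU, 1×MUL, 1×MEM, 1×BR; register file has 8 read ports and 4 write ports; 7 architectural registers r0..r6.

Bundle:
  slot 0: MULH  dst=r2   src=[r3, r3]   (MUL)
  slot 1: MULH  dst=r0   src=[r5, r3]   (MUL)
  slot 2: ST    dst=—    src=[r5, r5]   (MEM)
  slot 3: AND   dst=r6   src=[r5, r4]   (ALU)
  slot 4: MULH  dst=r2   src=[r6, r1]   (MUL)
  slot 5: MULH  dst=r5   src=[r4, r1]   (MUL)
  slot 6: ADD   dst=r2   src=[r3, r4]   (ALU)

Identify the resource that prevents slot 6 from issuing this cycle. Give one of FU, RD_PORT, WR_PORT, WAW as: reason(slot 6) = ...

reason(slot 6) = WAW

(0) want 1×MUL +1rd +1wr — yes → AL2|MU0|ME1|BR1|rd7|wr3
(1) want 1×MUL +2rd +1wr — FU → AL2|MU0|ME1|BR1|rd7|wr3
(2) want 1×MEM +1rd +0wr — yes → AL2|MU0|ME0|BR1|rd6|wr3
(3) want 1×ALU +2rd +1wr — yes → AL1|MU0|ME0|BR1|rd4|wr2
(4) want 1×MUL +2rd +1wr — FU → AL1|MU0|ME0|BR1|rd4|wr2
(5) want 1×MUL +2rd +1wr — FU → AL1|MU0|ME0|BR1|rd4|wr2
(6) want 1×ALU +2rd +1wr — WAW → AL1|MU0|ME0|BR1|rd4|wr2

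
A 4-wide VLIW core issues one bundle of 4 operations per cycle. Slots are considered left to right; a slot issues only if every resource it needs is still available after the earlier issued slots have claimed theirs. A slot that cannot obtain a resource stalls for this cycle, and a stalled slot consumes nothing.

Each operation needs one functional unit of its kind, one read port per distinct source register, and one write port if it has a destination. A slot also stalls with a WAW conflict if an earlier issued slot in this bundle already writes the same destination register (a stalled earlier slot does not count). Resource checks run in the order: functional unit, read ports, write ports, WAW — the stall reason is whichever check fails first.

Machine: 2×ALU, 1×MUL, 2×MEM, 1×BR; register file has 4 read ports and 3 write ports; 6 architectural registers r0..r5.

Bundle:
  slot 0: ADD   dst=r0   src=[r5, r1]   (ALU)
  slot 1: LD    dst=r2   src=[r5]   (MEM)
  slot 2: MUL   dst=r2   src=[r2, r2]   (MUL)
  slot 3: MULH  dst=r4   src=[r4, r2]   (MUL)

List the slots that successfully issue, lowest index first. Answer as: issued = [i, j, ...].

  0. ALU→r0 ⇒ go  {1A/1Mu/2Ld/1B | 2r 2w}
  1. MEM→r2 ⇒ go  {1A/1Mu/1Ld/1B | 1r 1w}
  2. MUL→r2 ⇒ no(WAW)  {1A/1Mu/1Ld/1B | 1r 1w}
  3. MUL→r4 ⇒ no(RD_PORT)  {1A/1Mu/1Ld/1B | 1r 1w}

issued = [0, 1]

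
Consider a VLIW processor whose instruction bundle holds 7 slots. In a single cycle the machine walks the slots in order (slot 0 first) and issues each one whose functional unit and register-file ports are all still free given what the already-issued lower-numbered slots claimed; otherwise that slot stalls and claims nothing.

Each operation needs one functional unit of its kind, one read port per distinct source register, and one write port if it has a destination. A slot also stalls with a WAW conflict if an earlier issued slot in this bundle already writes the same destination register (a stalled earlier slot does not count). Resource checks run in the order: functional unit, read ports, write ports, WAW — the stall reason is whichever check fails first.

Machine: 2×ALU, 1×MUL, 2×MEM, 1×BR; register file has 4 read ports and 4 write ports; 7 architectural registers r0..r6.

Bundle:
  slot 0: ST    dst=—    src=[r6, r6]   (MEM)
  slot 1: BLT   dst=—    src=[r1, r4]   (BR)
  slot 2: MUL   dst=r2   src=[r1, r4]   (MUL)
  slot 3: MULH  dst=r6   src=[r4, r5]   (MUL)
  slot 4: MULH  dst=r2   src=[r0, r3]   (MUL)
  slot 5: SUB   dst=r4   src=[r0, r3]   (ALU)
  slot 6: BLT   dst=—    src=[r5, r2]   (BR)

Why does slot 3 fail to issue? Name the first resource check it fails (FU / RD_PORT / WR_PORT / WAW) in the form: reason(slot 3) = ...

reason(slot 3) = RD_PORT

  0. MEM ⇒ go  {2A/1Mu/1Ld/1B | 3r 4w}
  1. BR ⇒ go  {2A/1Mu/1Ld/0B | 1r 4w}
  2. MUL→r2 ⇒ no(RD_PORT)  {2A/1Mu/1Ld/0B | 1r 4w}
  3. MUL→r6 ⇒ no(RD_PORT)  {2A/1Mu/1Ld/0B | 1r 4w}
  4. MUL→r2 ⇒ no(RD_PORT)  {2A/1Mu/1Ld/0B | 1r 4w}
  5. ALU→r4 ⇒ no(RD_PORT)  {2A/1Mu/1Ld/0B | 1r 4w}
  6. BR ⇒ no(FU)  {2A/1Mu/1Ld/0B | 1r 4w}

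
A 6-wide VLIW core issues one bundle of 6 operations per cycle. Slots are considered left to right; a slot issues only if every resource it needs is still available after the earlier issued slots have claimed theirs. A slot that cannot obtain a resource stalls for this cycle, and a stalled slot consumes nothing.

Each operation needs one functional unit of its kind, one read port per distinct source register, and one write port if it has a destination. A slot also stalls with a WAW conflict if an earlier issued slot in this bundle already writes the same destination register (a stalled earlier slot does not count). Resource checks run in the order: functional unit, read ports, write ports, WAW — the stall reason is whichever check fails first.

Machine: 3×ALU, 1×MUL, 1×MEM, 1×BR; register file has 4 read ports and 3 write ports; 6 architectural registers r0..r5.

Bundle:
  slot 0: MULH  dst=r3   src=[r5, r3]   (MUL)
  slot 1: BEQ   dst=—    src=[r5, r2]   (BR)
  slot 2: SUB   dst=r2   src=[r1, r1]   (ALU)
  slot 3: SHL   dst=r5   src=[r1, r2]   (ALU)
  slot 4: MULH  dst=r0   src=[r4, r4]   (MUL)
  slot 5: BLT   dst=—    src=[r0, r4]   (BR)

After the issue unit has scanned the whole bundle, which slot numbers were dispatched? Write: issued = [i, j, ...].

(0) want 1×MUL +2rd +1wr — yes → AL3|MU0|ME1|BR1|rd2|wr2
(1) want 1×BR +2rd +0wr — yes → AL3|MU0|ME1|BR0|rd0|wr2
(2) want 1×ALU +1rd +1wr — RD_PORT → AL3|MU0|ME1|BR0|rd0|wr2
(3) want 1×ALU +2rd +1wr — RD_PORT → AL3|MU0|ME1|BR0|rd0|wr2
(4) want 1×MUL +1rd +1wr — FU → AL3|MU0|ME1|BR0|rd0|wr2
(5) want 1×BR +2rd +0wr — FU → AL3|MU0|ME1|BR0|rd0|wr2

issued = [0, 1]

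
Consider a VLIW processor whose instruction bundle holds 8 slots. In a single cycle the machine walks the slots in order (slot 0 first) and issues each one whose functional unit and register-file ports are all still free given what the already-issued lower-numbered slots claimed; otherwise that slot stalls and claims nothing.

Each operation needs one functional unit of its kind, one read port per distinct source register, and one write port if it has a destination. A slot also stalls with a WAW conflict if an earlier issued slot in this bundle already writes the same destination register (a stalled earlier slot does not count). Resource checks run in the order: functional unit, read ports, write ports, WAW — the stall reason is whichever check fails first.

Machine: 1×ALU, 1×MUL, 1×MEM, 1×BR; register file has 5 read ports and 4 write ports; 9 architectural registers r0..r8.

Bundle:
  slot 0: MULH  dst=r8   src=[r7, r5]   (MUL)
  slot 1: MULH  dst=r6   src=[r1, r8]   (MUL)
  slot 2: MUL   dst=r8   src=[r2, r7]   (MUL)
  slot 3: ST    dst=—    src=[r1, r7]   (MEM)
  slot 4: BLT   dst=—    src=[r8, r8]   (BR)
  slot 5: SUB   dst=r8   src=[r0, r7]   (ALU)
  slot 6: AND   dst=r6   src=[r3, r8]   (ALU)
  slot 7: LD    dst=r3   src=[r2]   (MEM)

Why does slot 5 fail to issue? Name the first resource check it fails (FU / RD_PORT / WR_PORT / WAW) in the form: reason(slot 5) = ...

reason(slot 5) = RD_PORT

#0 MUL src=r7,r5 dispatched  <A:1 Mu:0 Ld:1 B:1 rd:3 wr:3>
#1 MUL src=r1,r8 held:FU  <A:1 Mu:0 Ld:1 B:1 rd:3 wr:3>
#2 MUL src=r2,r7 held:FU  <A:1 Mu:0 Ld:1 B:1 rd:3 wr:3>
#3 MEM src=r1,r7 dispatched  <A:1 Mu:0 Ld:0 B:1 rd:1 wr:3>
#4 BR src=r8,r8 dispatched  <A:1 Mu:0 Ld:0 B:0 rd:0 wr:3>
#5 ALU src=r0,r7 held:RD_PORT  <A:1 Mu:0 Ld:0 B:0 rd:0 wr:3>
#6 ALU src=r3,r8 held:RD_PORT  <A:1 Mu:0 Ld:0 B:0 rd:0 wr:3>
#7 MEM src=r2 held:FU  <A:1 Mu:0 Ld:0 B:0 rd:0 wr:3>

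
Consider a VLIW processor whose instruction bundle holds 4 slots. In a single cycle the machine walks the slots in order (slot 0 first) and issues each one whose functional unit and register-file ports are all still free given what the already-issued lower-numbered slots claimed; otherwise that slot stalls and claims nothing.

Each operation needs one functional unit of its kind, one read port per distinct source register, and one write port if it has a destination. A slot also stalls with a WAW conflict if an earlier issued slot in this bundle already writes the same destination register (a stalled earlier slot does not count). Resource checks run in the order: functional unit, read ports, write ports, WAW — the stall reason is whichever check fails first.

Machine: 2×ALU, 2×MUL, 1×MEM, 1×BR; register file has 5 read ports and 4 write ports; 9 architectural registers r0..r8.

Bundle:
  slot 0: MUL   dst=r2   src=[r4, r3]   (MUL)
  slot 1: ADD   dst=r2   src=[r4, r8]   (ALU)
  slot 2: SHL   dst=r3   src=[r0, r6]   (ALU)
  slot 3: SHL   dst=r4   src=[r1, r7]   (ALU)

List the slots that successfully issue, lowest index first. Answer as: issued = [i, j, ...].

[0] MUL needs rd=2 wr=1: ok; after: ALU=2 MUL=1 MEM=1 BR=1, R=3, W=3
[1] ALU needs rd=2 wr=1: WAW; after: ALU=2 MUL=1 MEM=1 BR=1, R=3, W=3
[2] ALU needs rd=2 wr=1: ok; after: ALU=1 MUL=1 MEM=1 BR=1, R=1, W=2
[3] ALU needs rd=2 wr=1: RD_PORT; after: ALU=1 MUL=1 MEM=1 BR=1, R=1, W=2

issued = [0, 2]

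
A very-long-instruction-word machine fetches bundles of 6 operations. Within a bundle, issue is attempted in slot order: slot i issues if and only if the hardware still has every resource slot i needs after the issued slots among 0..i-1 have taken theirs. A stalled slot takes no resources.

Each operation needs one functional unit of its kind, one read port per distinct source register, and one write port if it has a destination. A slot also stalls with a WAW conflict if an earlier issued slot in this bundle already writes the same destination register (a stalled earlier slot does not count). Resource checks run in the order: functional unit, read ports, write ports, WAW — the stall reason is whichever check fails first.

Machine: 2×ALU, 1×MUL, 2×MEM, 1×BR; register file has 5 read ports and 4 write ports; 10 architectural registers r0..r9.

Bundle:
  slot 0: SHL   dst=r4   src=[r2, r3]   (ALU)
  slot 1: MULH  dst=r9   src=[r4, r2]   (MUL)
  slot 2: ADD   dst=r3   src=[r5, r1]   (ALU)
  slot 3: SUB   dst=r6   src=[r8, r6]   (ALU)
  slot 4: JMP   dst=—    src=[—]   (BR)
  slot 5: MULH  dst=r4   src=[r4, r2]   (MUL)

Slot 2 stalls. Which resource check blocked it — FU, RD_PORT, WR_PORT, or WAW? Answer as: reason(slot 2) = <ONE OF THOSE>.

reason(slot 2) = RD_PORT

  0. ALU→r4 ⇒ go  {1A/1Mu/2Ld/1B | 3r 3w}
  1. MUL→r9 ⇒ go  {1A/0Mu/2Ld/1B | 1r 2w}
  2. ALU→r3 ⇒ no(RD_PORT)  {1A/0Mu/2Ld/1B | 1r 2w}
  3. ALU→r6 ⇒ no(RD_PORT)  {1A/0Mu/2Ld/1B | 1r 2w}
  4. BR ⇒ go  {1A/0Mu/2Ld/0B | 1r 2w}
  5. MUL→r4 ⇒ no(FU)  {1A/0Mu/2Ld/0B | 1r 2w}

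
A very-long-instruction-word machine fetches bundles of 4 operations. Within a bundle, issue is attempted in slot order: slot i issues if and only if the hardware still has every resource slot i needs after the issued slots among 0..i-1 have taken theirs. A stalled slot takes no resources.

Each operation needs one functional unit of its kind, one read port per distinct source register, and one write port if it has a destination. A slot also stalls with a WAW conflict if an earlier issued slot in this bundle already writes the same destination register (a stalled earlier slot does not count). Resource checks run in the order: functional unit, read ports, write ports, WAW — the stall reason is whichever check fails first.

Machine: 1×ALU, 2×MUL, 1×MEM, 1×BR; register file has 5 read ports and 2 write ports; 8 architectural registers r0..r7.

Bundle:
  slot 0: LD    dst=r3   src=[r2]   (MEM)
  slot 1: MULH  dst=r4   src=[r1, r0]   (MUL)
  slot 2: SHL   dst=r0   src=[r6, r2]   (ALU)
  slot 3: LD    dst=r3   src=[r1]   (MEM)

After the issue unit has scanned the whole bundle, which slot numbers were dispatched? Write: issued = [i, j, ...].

slot 0 (MEM): ISSUE — free A1,Mu2,Ld0,B1 rp4 wp1
slot 1 (MUL): ISSUE — free A1,Mu1,Ld0,B1 rp2 wp0
slot 2 (ALU): stall WR_PORT — free A1,Mu1,Ld0,B1 rp2 wp0
slot 3 (MEM): stall FU — free A1,Mu1,Ld0,B1 rp2 wp0

issued = [0, 1]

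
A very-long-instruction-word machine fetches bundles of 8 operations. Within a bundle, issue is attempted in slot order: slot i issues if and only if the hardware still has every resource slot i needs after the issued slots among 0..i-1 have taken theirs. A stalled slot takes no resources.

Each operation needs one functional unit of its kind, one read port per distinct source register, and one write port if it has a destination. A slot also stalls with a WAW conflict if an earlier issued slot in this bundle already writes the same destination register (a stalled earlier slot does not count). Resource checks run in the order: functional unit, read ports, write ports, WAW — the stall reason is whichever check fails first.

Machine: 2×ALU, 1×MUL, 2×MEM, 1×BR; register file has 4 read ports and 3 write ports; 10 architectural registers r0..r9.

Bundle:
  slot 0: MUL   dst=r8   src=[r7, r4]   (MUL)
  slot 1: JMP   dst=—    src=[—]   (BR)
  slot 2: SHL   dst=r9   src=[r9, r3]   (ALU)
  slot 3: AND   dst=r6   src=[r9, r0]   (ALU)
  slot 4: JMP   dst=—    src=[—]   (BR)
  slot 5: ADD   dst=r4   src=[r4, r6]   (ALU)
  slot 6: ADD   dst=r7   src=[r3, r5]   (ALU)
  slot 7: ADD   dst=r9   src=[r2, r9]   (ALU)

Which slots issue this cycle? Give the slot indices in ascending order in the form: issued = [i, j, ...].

issued = [0, 1, 2]

  0. MUL→r8 ⇒ go  {2A/0Mu/2Ld/1B | 2r 2w}
  1. BR ⇒ go  {2A/0Mu/2Ld/0B | 2r 2w}
  2. ALU→r9 ⇒ go  {1A/0Mu/2Ld/0B | 0r 1w}
  3. ALU→r6 ⇒ no(RD_PORT)  {1A/0Mu/2Ld/0B | 0r 1w}
  4. BR ⇒ no(FU)  {1A/0Mu/2Ld/0B | 0r 1w}
  5. ALU→r4 ⇒ no(RD_PORT)  {1A/0Mu/2Ld/0B | 0r 1w}
  6. ALU→r7 ⇒ no(RD_PORT)  {1A/0Mu/2Ld/0B | 0r 1w}
  7. ALU→r9 ⇒ no(RD_PORT)  {1A/0Mu/2Ld/0B | 0r 1w}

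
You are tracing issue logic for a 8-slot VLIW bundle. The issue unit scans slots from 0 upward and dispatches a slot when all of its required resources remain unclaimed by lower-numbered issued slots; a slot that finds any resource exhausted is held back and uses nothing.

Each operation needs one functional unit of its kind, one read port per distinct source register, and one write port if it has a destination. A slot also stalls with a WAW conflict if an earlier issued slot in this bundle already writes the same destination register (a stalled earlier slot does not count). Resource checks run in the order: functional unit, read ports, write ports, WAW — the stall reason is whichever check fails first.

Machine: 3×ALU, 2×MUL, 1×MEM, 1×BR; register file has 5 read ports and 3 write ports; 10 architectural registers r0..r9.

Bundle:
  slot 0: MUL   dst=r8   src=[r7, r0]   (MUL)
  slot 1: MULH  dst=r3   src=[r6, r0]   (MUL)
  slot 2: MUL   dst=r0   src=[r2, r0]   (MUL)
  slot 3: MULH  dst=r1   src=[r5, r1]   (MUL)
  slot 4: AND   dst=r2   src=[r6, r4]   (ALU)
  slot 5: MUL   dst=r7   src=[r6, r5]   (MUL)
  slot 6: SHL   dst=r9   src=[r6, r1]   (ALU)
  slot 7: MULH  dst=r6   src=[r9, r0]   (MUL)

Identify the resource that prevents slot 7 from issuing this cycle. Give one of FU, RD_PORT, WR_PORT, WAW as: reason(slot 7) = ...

reason(slot 7) = FU

(0) want 1×MUL +2rd +1wr — yes → AL3|MU1|ME1|BR1|rd3|wr2
(1) want 1×MUL +2rd +1wr — yes → AL3|MU0|ME1|BR1|rd1|wr1
(2) want 1×MUL +2rd +1wr — FU → AL3|MU0|ME1|BR1|rd1|wr1
(3) want 1×MUL +2rd +1wr — FU → AL3|MU0|ME1|BR1|rd1|wr1
(4) want 1×ALU +2rd +1wr — RD_PORT → AL3|MU0|ME1|BR1|rd1|wr1
(5) want 1×MUL +2rd +1wr — FU → AL3|MU0|ME1|BR1|rd1|wr1
(6) want 1×ALU +2rd +1wr — RD_PORT → AL3|MU0|ME1|BR1|rd1|wr1
(7) want 1×MUL +2rd +1wr — FU → AL3|MU0|ME1|BR1|rd1|wr1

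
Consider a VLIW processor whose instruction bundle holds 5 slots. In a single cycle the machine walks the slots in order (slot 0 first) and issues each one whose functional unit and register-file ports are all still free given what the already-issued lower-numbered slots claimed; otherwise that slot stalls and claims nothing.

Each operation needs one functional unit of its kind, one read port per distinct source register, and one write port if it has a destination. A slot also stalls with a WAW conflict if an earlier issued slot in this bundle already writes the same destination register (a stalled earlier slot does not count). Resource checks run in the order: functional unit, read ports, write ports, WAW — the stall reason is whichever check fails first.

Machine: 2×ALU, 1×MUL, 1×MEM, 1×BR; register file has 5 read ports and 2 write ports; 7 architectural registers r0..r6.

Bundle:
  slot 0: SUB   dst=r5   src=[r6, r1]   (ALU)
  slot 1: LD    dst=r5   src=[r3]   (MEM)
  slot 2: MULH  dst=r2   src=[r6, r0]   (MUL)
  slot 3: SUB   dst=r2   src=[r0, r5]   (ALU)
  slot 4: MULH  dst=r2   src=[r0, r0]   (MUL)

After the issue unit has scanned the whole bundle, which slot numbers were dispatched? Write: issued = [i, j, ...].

[0] ALU needs rd=2 wr=1: ok; after: ALU=1 MUL=1 MEM=1 BR=1, R=3, W=1
[1] MEM needs rd=1 wr=1: WAW; after: ALU=1 MUL=1 MEM=1 BR=1, R=3, W=1
[2] MUL needs rd=2 wr=1: ok; after: ALU=1 MUL=0 MEM=1 BR=1, R=1, W=0
[3] ALU needs rd=2 wr=1: RD_PORT; after: ALU=1 MUL=0 MEM=1 BR=1, R=1, W=0
[4] MUL needs rd=1 wr=1: FU; after: ALU=1 MUL=0 MEM=1 BR=1, R=1, W=0

issued = [0, 2]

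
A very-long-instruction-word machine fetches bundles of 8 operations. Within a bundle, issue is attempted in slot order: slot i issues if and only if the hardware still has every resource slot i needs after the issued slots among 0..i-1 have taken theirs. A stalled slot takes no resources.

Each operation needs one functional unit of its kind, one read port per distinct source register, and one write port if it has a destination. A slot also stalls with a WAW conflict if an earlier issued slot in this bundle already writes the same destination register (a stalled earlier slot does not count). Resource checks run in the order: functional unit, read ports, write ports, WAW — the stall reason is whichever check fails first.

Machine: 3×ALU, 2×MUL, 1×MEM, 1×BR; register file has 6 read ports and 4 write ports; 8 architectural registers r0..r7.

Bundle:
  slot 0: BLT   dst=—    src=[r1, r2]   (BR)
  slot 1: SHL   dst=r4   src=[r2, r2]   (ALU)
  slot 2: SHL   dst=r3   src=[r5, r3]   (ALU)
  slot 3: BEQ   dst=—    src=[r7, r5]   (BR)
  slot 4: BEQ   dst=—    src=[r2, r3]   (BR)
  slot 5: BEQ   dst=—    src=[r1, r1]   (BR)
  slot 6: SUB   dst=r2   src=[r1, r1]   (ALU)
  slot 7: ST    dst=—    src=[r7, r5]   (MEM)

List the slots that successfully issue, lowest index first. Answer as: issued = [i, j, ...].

issued = [0, 1, 2, 6]

(0) want 1×BR +2rd +0wr — yes → AL3|MU2|ME1|BR0|rd4|wr4
(1) want 1×ALU +1rd +1wr — yes → AL2|MU2|ME1|BR0|rd3|wr3
(2) want 1×ALU +2rd +1wr — yes → AL1|MU2|ME1|BR0|rd1|wr2
(3) want 1×BR +2rd +0wr — FU → AL1|MU2|ME1|BR0|rd1|wr2
(4) want 1×BR +2rd +0wr — FU → AL1|MU2|ME1|BR0|rd1|wr2
(5) want 1×BR +1rd +0wr — FU → AL1|MU2|ME1|BR0|rd1|wr2
(6) want 1×ALU +1rd +1wr — yes → AL0|MU2|ME1|BR0|rd0|wr1
(7) want 1×MEM +2rd +0wr — RD_PORT → AL0|MU2|ME1|BR0|rd0|wr1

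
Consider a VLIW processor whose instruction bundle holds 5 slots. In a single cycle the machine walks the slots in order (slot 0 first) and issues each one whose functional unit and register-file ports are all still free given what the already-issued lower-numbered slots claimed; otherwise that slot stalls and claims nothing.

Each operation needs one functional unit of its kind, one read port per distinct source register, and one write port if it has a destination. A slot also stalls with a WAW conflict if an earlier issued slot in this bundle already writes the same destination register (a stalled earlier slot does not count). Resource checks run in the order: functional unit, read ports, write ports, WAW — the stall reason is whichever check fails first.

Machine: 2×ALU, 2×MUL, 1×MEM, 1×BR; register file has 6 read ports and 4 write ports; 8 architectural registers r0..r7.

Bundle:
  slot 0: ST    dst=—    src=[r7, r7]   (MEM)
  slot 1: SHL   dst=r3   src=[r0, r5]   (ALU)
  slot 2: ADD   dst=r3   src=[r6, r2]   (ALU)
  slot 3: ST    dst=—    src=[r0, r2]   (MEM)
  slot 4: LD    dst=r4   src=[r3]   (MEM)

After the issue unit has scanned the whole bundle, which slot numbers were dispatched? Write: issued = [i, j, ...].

issued = [0, 1]

[0] MEM needs rd=1 wr=0: ok; after: ALU=2 MUL=2 MEM=0 BR=1, R=5, W=4
[1] ALU needs rd=2 wr=1: ok; after: ALU=1 MUL=2 MEM=0 BR=1, R=3, W=3
[2] ALU needs rd=2 wr=1: WAW; after: ALU=1 MUL=2 MEM=0 BR=1, R=3, W=3
[3] MEM needs rd=2 wr=0: FU; after: ALU=1 MUL=2 MEM=0 BR=1, R=3, W=3
[4] MEM needs rd=1 wr=1: FU; after: ALU=1 MUL=2 MEM=0 BR=1, R=3, W=3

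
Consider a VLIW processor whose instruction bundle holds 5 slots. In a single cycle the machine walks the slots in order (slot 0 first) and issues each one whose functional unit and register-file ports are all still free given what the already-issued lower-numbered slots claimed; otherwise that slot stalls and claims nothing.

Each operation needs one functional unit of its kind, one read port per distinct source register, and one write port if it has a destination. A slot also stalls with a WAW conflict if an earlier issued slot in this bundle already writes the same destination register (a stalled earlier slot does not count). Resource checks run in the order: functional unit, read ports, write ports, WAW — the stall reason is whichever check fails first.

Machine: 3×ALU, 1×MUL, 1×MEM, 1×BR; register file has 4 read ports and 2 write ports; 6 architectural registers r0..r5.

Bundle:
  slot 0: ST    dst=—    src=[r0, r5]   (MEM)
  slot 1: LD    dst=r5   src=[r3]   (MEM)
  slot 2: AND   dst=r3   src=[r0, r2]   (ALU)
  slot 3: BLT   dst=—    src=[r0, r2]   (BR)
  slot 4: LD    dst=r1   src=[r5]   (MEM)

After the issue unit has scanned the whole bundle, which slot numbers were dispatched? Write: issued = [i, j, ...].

issued = [0, 2]

[0] MEM needs rd=2 wr=0: ok; after: ALU=3 MUL=1 MEM=0 BR=1, R=2, W=2
[1] MEM needs rd=1 wr=1: FU; after: ALU=3 MUL=1 MEM=0 BR=1, R=2, W=2
[2] ALU needs rd=2 wr=1: ok; after: ALU=2 MUL=1 MEM=0 BR=1, R=0, W=1
[3] BR needs rd=2 wr=0: RD_PORT; after: ALU=2 MUL=1 MEM=0 BR=1, R=0, W=1
[4] MEM needs rd=1 wr=1: FU; after: ALU=2 MUL=1 MEM=0 BR=1, R=0, W=1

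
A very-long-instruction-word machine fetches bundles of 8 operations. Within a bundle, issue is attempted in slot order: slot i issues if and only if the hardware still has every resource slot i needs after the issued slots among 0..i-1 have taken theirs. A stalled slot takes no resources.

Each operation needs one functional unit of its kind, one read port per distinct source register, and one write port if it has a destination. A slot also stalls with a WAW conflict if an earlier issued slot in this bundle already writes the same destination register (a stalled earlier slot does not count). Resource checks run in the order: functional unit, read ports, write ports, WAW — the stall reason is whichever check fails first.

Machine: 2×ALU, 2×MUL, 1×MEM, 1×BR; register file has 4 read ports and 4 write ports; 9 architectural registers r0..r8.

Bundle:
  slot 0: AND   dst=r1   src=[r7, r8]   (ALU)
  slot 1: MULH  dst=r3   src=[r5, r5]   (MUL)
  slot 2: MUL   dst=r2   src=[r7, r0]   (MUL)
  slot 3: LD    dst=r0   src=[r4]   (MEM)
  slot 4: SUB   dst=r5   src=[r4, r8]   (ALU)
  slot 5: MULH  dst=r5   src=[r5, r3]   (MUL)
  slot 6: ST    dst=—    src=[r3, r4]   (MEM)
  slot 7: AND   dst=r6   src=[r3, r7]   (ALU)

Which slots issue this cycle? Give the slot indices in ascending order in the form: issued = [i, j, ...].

issued = [0, 1, 3]

  0. ALU→r1 ⇒ go  {1A/2Mu/1Ld/1B | 2r 3w}
  1. MUL→r3 ⇒ go  {1A/1Mu/1Ld/1B | 1r 2w}
  2. MUL→r2 ⇒ no(RD_PORT)  {1A/1Mu/1Ld/1B | 1r 2w}
  3. MEM→r0 ⇒ go  {1A/1Mu/0Ld/1B | 0r 1w}
  4. ALU→r5 ⇒ no(RD_PORT)  {1A/1Mu/0Ld/1B | 0r 1w}
  5. MUL→r5 ⇒ no(RD_PORT)  {1A/1Mu/0Ld/1B | 0r 1w}
  6. MEM ⇒ no(FU)  {1A/1Mu/0Ld/1B | 0r 1w}
  7. ALU→r6 ⇒ no(RD_PORT)  {1A/1Mu/0Ld/1B | 0r 1w}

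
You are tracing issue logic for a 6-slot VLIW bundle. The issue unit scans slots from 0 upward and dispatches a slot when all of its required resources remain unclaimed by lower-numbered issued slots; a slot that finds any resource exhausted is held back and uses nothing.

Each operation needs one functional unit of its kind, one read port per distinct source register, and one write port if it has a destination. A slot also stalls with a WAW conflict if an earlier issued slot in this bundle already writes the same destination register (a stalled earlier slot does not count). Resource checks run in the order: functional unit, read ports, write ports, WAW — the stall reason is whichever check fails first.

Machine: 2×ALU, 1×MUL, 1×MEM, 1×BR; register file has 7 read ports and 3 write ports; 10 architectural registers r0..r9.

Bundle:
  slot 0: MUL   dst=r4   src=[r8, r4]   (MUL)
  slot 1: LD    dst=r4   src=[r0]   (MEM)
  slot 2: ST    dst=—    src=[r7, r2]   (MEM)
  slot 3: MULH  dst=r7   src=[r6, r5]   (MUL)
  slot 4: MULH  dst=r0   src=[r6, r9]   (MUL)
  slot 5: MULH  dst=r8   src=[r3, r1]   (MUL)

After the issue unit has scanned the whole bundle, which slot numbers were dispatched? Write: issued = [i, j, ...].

issued = [0, 2]

#0 MUL src=r8,r4 dispatched  <A:2 Mu:0 Ld:1 B:1 rd:5 wr:2>
#1 MEM src=r0 held:WAW  <A:2 Mu:0 Ld:1 B:1 rd:5 wr:2>
#2 MEM src=r7,r2 dispatched  <A:2 Mu:0 Ld:0 B:1 rd:3 wr:2>
#3 MUL src=r6,r5 held:FU  <A:2 Mu:0 Ld:0 B:1 rd:3 wr:2>
#4 MUL src=r6,r9 held:FU  <A:2 Mu:0 Ld:0 B:1 rd:3 wr:2>
#5 MUL src=r3,r1 held:FU  <A:2 Mu:0 Ld:0 B:1 rd:3 wr:2>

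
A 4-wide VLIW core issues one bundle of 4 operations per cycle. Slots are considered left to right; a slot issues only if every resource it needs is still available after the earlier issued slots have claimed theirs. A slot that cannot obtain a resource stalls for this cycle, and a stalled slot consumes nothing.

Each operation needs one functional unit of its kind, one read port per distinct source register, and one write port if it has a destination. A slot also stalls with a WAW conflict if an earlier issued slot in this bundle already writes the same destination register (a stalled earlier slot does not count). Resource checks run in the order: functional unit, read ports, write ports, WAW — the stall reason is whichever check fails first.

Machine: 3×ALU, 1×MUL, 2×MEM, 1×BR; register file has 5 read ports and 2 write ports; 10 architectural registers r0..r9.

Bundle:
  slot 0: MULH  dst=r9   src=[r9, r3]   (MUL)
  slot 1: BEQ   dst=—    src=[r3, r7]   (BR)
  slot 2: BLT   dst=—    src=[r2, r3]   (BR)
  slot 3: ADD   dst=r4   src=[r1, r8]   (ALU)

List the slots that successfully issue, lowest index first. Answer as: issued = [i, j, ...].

issued = [0, 1]

[0] MUL needs rd=2 wr=1: ok; after: ALU=3 MUL=0 MEM=2 BR=1, R=3, W=1
[1] BR needs rd=2 wr=0: ok; after: ALU=3 MUL=0 MEM=2 BR=0, R=1, W=1
[2] BR needs rd=2 wr=0: FU; after: ALU=3 MUL=0 MEM=2 BR=0, R=1, W=1
[3] ALU needs rd=2 wr=1: RD_PORT; after: ALU=3 MUL=0 MEM=2 BR=0, R=1, W=1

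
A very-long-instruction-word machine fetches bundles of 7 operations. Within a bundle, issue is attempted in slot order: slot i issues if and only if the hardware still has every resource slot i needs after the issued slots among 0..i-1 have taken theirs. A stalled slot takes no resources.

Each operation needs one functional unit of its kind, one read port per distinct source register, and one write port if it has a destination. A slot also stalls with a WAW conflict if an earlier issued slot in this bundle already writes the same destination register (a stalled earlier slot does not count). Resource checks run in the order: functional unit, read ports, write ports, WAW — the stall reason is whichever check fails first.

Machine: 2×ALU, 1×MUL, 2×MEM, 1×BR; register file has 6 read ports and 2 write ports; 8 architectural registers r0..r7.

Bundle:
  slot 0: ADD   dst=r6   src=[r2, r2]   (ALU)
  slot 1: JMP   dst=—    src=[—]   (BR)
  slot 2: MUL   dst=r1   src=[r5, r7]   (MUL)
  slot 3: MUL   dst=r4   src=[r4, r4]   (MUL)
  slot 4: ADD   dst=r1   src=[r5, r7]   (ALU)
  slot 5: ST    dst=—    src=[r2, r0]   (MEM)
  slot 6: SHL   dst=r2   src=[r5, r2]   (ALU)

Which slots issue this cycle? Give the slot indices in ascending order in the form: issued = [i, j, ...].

(0) want 1×ALU +1rd +1wr — yes → AL1|MU1|ME2|BR1|rd5|wr1
(1) want 1×BR +0rd +0wr — yes → AL1|MU1|ME2|BR0|rd5|wr1
(2) want 1×MUL +2rd +1wr — yes → AL1|MU0|ME2|BR0|rd3|wr0
(3) want 1×MUL +1rd +1wr — FU → AL1|MU0|ME2|BR0|rd3|wr0
(4) want 1×ALU +2rd +1wr — WR_PORT → AL1|MU0|ME2|BR0|rd3|wr0
(5) want 1×MEM +2rd +0wr — yes → AL1|MU0|ME1|BR0|rd1|wr0
(6) want 1×ALU +2rd +1wr — RD_PORT → AL1|MU0|ME1|BR0|rd1|wr0

issued = [0, 1, 2, 5]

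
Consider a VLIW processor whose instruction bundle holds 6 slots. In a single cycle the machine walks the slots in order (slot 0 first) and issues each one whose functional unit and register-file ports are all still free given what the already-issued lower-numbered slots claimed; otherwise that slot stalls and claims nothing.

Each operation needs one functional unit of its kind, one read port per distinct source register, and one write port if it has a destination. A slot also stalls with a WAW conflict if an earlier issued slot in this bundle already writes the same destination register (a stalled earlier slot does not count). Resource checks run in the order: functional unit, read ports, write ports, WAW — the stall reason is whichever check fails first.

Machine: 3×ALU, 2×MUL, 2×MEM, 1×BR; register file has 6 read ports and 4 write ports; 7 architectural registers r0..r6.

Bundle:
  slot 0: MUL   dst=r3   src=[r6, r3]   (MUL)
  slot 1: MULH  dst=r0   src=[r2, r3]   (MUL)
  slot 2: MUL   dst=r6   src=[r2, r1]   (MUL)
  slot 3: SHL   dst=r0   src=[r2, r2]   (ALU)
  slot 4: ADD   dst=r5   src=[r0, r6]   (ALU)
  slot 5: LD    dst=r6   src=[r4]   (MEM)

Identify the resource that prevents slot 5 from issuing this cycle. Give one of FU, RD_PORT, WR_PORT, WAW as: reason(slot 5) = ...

reason(slot 5) = RD_PORT

  0. MUL→r3 ⇒ go  {3A/1Mu/2Ld/1B | 4r 3w}
  1. MUL→r0 ⇒ go  {3A/0Mu/2Ld/1B | 2r 2w}
  2. MUL→r6 ⇒ no(FU)  {3A/0Mu/2Ld/1B | 2r 2w}
  3. ALU→r0 ⇒ no(WAW)  {3A/0Mu/2Ld/1B | 2r 2w}
  4. ALU→r5 ⇒ go  {2A/0Mu/2Ld/1B | 0r 1w}
  5. MEM→r6 ⇒ no(RD_PORT)  {2A/0Mu/2Ld/1B | 0r 1w}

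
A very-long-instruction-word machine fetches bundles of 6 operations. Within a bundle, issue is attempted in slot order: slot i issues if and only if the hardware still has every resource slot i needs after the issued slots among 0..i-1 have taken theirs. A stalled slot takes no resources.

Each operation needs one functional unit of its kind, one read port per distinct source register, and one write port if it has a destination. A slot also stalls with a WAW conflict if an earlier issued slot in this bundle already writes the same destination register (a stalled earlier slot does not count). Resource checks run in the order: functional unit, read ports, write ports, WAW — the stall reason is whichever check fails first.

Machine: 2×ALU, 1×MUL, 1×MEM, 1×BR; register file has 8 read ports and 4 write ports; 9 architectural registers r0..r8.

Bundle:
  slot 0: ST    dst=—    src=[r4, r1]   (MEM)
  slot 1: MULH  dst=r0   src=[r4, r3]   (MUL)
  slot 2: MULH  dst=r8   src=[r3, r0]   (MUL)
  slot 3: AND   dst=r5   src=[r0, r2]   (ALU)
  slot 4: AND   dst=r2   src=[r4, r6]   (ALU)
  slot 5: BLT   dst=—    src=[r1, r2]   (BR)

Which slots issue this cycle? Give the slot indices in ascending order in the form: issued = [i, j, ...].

[0] MEM needs rd=2 wr=0: ok; after: ALU=2 MUL=1 MEM=0 BR=1, R=6, W=4
[1] MUL needs rd=2 wr=1: ok; after: ALU=2 MUL=0 MEM=0 BR=1, R=4, W=3
[2] MUL needs rd=2 wr=1: FU; after: ALU=2 MUL=0 MEM=0 BR=1, R=4, W=3
[3] ALU needs rd=2 wr=1: ok; after: ALU=1 MUL=0 MEM=0 BR=1, R=2, W=2
[4] ALU needs rd=2 wr=1: ok; after: ALU=0 MUL=0 MEM=0 BR=1, R=0, W=1
[5] BR needs rd=2 wr=0: RD_PORT; after: ALU=0 MUL=0 MEM=0 BR=1, R=0, W=1

issued = [0, 1, 3, 4]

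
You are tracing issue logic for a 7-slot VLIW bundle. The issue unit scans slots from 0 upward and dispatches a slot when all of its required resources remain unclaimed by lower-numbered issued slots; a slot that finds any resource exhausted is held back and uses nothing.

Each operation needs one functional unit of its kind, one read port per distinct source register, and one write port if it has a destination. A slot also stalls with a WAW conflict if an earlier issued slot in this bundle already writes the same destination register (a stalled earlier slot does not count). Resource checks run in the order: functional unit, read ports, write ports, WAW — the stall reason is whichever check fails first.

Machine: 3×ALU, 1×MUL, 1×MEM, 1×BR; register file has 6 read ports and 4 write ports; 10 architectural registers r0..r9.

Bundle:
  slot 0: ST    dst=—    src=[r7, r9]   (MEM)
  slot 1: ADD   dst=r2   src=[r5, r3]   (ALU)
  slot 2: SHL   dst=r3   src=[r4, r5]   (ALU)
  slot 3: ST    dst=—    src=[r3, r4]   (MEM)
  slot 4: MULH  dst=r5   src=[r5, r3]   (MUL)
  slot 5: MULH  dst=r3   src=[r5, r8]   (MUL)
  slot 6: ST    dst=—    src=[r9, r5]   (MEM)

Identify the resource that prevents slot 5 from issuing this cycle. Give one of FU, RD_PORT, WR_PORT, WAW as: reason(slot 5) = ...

reason(slot 5) = RD_PORT

[0] MEM needs rd=2 wr=0: ok; after: ALU=3 MUL=1 MEM=0 BR=1, R=4, W=4
[1] ALU needs rd=2 wr=1: ok; after: ALU=2 MUL=1 MEM=0 BR=1, R=2, W=3
[2] ALU needs rd=2 wr=1: ok; after: ALU=1 MUL=1 MEM=0 BR=1, R=0, W=2
[3] MEM needs rd=2 wr=0: FU; after: ALU=1 MUL=1 MEM=0 BR=1, R=0, W=2
[4] MUL needs rd=2 wr=1: RD_PORT; after: ALU=1 MUL=1 MEM=0 BR=1, R=0, W=2
[5] MUL needs rd=2 wr=1: RD_PORT; after: ALU=1 MUL=1 MEM=0 BR=1, R=0, W=2
[6] MEM needs rd=2 wr=0: FU; after: ALU=1 MUL=1 MEM=0 BR=1, R=0, W=2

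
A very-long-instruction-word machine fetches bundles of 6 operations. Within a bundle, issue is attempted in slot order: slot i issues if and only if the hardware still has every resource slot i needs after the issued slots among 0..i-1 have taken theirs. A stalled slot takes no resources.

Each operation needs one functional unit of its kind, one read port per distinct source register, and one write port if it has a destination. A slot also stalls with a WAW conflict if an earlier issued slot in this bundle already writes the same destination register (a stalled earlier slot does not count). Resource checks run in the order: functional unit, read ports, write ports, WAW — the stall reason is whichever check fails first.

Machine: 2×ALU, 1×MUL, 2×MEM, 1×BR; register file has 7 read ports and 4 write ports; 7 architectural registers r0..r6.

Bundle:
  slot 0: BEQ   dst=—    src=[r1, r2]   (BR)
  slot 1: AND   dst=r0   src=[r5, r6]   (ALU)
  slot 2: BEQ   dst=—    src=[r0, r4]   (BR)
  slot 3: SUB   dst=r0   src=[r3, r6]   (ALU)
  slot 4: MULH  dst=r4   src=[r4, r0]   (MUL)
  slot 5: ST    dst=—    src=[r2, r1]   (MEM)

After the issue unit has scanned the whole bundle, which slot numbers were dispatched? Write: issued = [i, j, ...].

issued = [0, 1, 4]

(0) want 1×BR +2rd +0wr — yes → AL2|MU1|ME2|BR0|rd5|wr4
(1) want 1×ALU +2rd +1wr — yes → AL1|MU1|ME2|BR0|rd3|wr3
(2) want 1×BR +2rd +0wr — FU → AL1|MU1|ME2|BR0|rd3|wr3
(3) want 1×ALU +2rd +1wr — WAW → AL1|MU1|ME2|BR0|rd3|wr3
(4) want 1×MUL +2rd +1wr — yes → AL1|MU0|ME2|BR0|rd1|wr2
(5) want 1×MEM +2rd +0wr — RD_PORT → AL1|MU0|ME2|BR0|rd1|wr2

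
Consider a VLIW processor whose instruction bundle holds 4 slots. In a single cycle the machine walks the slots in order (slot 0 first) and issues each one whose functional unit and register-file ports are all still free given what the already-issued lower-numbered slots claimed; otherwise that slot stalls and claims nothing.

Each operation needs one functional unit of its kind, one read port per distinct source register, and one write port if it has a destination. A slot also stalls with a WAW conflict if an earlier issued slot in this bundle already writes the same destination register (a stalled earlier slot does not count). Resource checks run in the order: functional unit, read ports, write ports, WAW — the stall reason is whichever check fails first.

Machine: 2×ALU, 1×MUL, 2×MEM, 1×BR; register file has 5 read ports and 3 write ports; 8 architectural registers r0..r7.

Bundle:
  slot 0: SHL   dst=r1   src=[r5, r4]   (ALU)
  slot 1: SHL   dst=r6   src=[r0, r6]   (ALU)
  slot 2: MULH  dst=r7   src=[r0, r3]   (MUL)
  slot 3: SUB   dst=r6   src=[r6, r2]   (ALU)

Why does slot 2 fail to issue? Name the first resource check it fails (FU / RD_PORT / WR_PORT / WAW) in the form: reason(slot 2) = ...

slot 0 (ALU): ISSUE — free A1,Mu1,Ld2,B1 rp3 wp2
slot 1 (ALU): ISSUE — free A0,Mu1,Ld2,B1 rp1 wp1
slot 2 (MUL): stall RD_PORT — free A0,Mu1,Ld2,B1 rp1 wp1
slot 3 (ALU): stall FU — free A0,Mu1,Ld2,B1 rp1 wp1

reason(slot 2) = RD_PORT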